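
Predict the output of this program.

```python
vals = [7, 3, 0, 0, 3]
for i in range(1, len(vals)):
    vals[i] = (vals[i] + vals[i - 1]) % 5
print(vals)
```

[7, 0, 0, 0, 3]

i=1: vals[1] = (3+7)%5 = 0 → [7, 0, 0, 0, 3]
i=2: vals[2] = (0+0)%5 = 0 → [7, 0, 0, 0, 3]
i=3: vals[3] = (0+0)%5 = 0 → [7, 0, 0, 0, 3]
i=4: vals[4] = (3+0)%5 = 3 → [7, 0, 0, 0, 3]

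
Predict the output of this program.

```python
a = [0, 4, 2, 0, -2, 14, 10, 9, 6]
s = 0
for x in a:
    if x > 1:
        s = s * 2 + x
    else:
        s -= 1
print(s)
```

240

x=0: not >1, s = 0-1 = -1
x=4: >1, s = (-1)*2+4 = 2
x=2: >1, s = 2*2+2 = 6
x=0: not >1, s = 6-1 = 5
x=-2: not >1, s = 5-1 = 4
x=14: >1, s = 4*2+14 = 22
x=10: >1, s = 22*2+10 = 54
x=9: >1, s = 54*2+9 = 117
x=6: >1, s = 117*2+6 = 240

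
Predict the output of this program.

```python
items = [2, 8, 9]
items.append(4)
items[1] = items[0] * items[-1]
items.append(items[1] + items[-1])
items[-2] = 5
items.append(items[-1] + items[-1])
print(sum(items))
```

60

append 4 → [2, 8, 9, 4]
items[1] = items[0]*items[-1] = 2*4 = 8 → [2, 8, 9, 4]
append items[1]+items[-1] = 8+4 = 12 → [2, 8, 9, 4, 12]
items[-2] = 5 → [2, 8, 9, 5, 12]
append items[-1]+items[-1] = 12+12 = 24 → [2, 8, 9, 5, 12, 24]
sum = 60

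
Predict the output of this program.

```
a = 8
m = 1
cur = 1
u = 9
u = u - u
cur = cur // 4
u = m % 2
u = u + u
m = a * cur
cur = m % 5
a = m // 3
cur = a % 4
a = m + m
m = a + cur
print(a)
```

u = 9-9 = 0
cur = 1//4 = 0
u = 1%2 = 1
u = 1+1 = 2
m = 8*0 = 0
cur = 0%5 = 0
a = 0//3 = 0
cur = 0%4 = 0
a = 0+0 = 0
m = 0+0 = 0

0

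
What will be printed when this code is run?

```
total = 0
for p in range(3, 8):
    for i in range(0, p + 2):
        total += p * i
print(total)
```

615

p=3,i=0: total = 0+0 = 0
p=3,i=1: total = 0+3 = 3
p=3,i=2: total = 3+6 = 9
p=3,i=3: total = 9+9 = 18
p=3,i=4: total = 18+12 = 30
p=4,i=0: total = 30+0 = 30
p=4,i=1: total = 30+4 = 34
p=4,i=2: total = 34+8 = 42
p=4,i=3: total = 42+12 = 54
p=4,i=4: total = 54+16 = 70
p=4,i=5: total = 70+20 = 90
p=5,i=0: total = 90+0 = 90
p=5,i=1: total = 90+5 = 95
p=5,i=2: total = 95+10 = 105
p=5,i=3: total = 105+15 = 120
p=5,i=4: total = 120+20 = 140
p=5,i=5: total = 140+25 = 165
p=5,i=6: total = 165+30 = 195
p=6,i=0: total = 195+0 = 195
p=6,i=1: total = 195+6 = 201
p=6,i=2: total = 201+12 = 213
p=6,i=3: total = 213+18 = 231
p=6,i=4: total = 231+24 = 255
p=6,i=5: total = 255+30 = 285
p=6,i=6: total = 285+36 = 321
p=6,i=7: total = 321+42 = 363
p=7,i=0: total = 363+0 = 363
p=7,i=1: total = 363+7 = 370
p=7,i=2: total = 370+14 = 384
p=7,i=3: total = 384+21 = 405
p=7,i=4: total = 405+28 = 433
p=7,i=5: total = 433+35 = 468
p=7,i=6: total = 468+42 = 510
p=7,i=7: total = 510+49 = 559
p=7,i=8: total = 559+56 = 615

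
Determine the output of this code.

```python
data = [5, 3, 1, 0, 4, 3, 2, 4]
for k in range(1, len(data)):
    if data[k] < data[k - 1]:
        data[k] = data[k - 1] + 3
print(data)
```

k=1: 3<5, data[1] = 5+3 = 8 → [5, 8, 1, 0, 4, 3, 2, 4]
k=2: 1<8, data[2] = 8+3 = 11 → [5, 8, 11, 0, 4, 3, 2, 4]
k=3: 0<11, data[3] = 11+3 = 14 → [5, 8, 11, 14, 4, 3, 2, 4]
k=4: 4<14, data[4] = 14+3 = 17 → [5, 8, 11, 14, 17, 3, 2, 4]
k=5: 3<17, data[5] = 17+3 = 20 → [5, 8, 11, 14, 17, 20, 2, 4]
k=6: 2<20, data[6] = 20+3 = 23 → [5, 8, 11, 14, 17, 20, 23, 4]
k=7: 4<23, data[7] = 23+3 = 26 → [5, 8, 11, 14, 17, 20, 23, 26]

[5, 8, 11, 14, 17, 20, 23, 26]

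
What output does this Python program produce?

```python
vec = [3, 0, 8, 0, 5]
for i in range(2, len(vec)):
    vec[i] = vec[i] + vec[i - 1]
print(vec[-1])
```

i=2: vec[2] = 8+0 = 8 → [3, 0, 8, 0, 5]
i=3: vec[3] = 0+8 = 8 → [3, 0, 8, 8, 5]
i=4: vec[4] = 5+8 = 13 → [3, 0, 8, 8, 13]

13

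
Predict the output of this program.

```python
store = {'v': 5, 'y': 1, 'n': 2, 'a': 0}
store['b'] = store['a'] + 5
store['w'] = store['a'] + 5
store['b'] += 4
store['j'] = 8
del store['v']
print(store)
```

store['b'] = store['a']+5 = 5 → {'v': 5, 'y': 1, 'n': 2, 'a': 0, 'b': 5}
store['w'] = store['a']+5 = 5 → {'v': 5, 'y': 1, 'n': 2, 'a': 0, 'b': 5, 'w': 5}
store['b'] = 5+4 = 9 → {'v': 5, 'y': 1, 'n': 2, 'a': 0, 'b': 9, 'w': 5}
store['j'] = 8 → {'v': 5, 'y': 1, 'n': 2, 'a': 0, 'b': 9, 'w': 5, 'j': 8}
del 'v' → {'y': 1, 'n': 2, 'a': 0, 'b': 9, 'w': 5, 'j': 8}

{'y': 1, 'n': 2, 'a': 0, 'b': 9, 'w': 5, 'j': 8}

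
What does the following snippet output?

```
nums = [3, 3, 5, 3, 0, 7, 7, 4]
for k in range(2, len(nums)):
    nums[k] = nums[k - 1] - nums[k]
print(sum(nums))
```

-60

k=2: nums[2] = 3-5 = -2 → [3, 3, -2, 3, 0, 7, 7, 4]
k=3: nums[3] = (-2)-3 = -5 → [3, 3, -2, -5, 0, 7, 7, 4]
k=4: nums[4] = (-5)-0 = -5 → [3, 3, -2, -5, -5, 7, 7, 4]
k=5: nums[5] = (-5)-7 = -12 → [3, 3, -2, -5, -5, -12, 7, 4]
k=6: nums[6] = (-12)-7 = -19 → [3, 3, -2, -5, -5, -12, -19, 4]
k=7: nums[7] = (-19)-4 = -23 → [3, 3, -2, -5, -5, -12, -19, -23]
sum = -60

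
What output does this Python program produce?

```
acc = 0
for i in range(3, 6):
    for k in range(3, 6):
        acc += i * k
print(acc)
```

i=3,k=3: acc = 0+9 = 9
i=3,k=4: acc = 9+12 = 21
i=3,k=5: acc = 21+15 = 36
i=4,k=3: acc = 36+12 = 48
i=4,k=4: acc = 48+16 = 64
i=4,k=5: acc = 64+20 = 84
i=5,k=3: acc = 84+15 = 99
i=5,k=4: acc = 99+20 = 119
i=5,k=5: acc = 119+25 = 144

144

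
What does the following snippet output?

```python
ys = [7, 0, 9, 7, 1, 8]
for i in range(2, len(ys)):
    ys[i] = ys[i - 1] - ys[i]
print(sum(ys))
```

i=2: ys[2] = 0-9 = -9 → [7, 0, -9, 7, 1, 8]
i=3: ys[3] = (-9)-7 = -16 → [7, 0, -9, -16, 1, 8]
i=4: ys[4] = (-16)-1 = -17 → [7, 0, -9, -16, -17, 8]
i=5: ys[5] = (-17)-8 = -25 → [7, 0, -9, -16, -17, -25]
sum = -60

-60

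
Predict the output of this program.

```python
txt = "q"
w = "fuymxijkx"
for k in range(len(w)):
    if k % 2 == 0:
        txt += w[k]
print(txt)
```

k=0: add 'f' → 'qf'
k=1: skip
k=2: add 'y' → 'qfy'
k=3: skip
k=4: add 'x' → 'qfyx'
k=5: skip
k=6: add 'j' → 'qfyxj'
k=7: skip
k=8: add 'x' → 'qfyxjx'

qfyxjx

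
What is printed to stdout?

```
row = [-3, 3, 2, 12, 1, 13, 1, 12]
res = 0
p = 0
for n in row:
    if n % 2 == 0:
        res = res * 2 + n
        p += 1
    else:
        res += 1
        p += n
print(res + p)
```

84

n=-3: not even, res = 0+1 = 1; p=-3
n=3: not even, res = 1+1 = 2; p=0
n=2: even, res = 2*2+2 = 6; p=1
n=12: even, res = 6*2+12 = 24; p=2
n=1: not even, res = 24+1 = 25; p=3
n=13: not even, res = 25+1 = 26; p=16
n=1: not even, res = 26+1 = 27; p=17
n=12: even, res = 27*2+12 = 66; p=18
res+p = 66+18 = 84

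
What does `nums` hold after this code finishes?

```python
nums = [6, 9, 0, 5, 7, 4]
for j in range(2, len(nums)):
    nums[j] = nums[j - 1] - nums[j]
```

[6, 9, 9, 4, -3, -7]

j=2: nums[2] = 9-0 = 9 → [6, 9, 9, 5, 7, 4]
j=3: nums[3] = 9-5 = 4 → [6, 9, 9, 4, 7, 4]
j=4: nums[4] = 4-7 = -3 → [6, 9, 9, 4, -3, 4]
j=5: nums[5] = (-3)-4 = -7 → [6, 9, 9, 4, -3, -7]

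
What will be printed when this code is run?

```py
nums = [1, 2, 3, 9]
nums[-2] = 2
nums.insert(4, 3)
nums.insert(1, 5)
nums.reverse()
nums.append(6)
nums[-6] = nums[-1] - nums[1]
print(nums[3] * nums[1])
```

nums[-2] = 2 → [1, 2, 2, 9]
insert 3 at 4 → [1, 2, 2, 9, 3]
insert 5 at 1 → [1, 5, 2, 2, 9, 3]
reverse → [3, 9, 2, 2, 5, 1]
append 6 → [3, 9, 2, 2, 5, 1, 6]
nums[-6] = nums[-1]-nums[1] = 6-9 = -3 → [3, -3, 2, 2, 5, 1, 6]
nums[3]*nums[1] = 2*(-3) = -6

-6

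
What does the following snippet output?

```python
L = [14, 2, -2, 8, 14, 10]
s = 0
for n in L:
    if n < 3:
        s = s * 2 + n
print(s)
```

2

n=14: not <3
n=2: <3, s = 0*2+2 = 2
n=-2: <3, s = 2*2+(-2) = 2
n=8: not <3
n=14: not <3
n=10: not <3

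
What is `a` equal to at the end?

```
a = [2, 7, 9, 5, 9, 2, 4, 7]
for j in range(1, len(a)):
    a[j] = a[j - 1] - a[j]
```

j=1: a[1] = 2-7 = -5 → [2, -5, 9, 5, 9, 2, 4, 7]
j=2: a[2] = (-5)-9 = -14 → [2, -5, -14, 5, 9, 2, 4, 7]
j=3: a[3] = (-14)-5 = -19 → [2, -5, -14, -19, 9, 2, 4, 7]
j=4: a[4] = (-19)-9 = -28 → [2, -5, -14, -19, -28, 2, 4, 7]
j=5: a[5] = (-28)-2 = -30 → [2, -5, -14, -19, -28, -30, 4, 7]
j=6: a[6] = (-30)-4 = -34 → [2, -5, -14, -19, -28, -30, -34, 7]
j=7: a[7] = (-34)-7 = -41 → [2, -5, -14, -19, -28, -30, -34, -41]

[2, -5, -14, -19, -28, -30, -34, -41]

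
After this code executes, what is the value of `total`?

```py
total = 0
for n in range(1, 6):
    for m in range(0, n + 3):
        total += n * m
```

295

n=1,m=0: total = 0+0 = 0
n=1,m=1: total = 0+1 = 1
n=1,m=2: total = 1+2 = 3
n=1,m=3: total = 3+3 = 6
n=2,m=0: total = 6+0 = 6
n=2,m=1: total = 6+2 = 8
n=2,m=2: total = 8+4 = 12
n=2,m=3: total = 12+6 = 18
n=2,m=4: total = 18+8 = 26
n=3,m=0: total = 26+0 = 26
n=3,m=1: total = 26+3 = 29
n=3,m=2: total = 29+6 = 35
n=3,m=3: total = 35+9 = 44
n=3,m=4: total = 44+12 = 56
n=3,m=5: total = 56+15 = 71
n=4,m=0: total = 71+0 = 71
n=4,m=1: total = 71+4 = 75
n=4,m=2: total = 75+8 = 83
n=4,m=3: total = 83+12 = 95
n=4,m=4: total = 95+16 = 111
n=4,m=5: total = 111+20 = 131
n=4,m=6: total = 131+24 = 155
n=5,m=0: total = 155+0 = 155
n=5,m=1: total = 155+5 = 160
n=5,m=2: total = 160+10 = 170
n=5,m=3: total = 170+15 = 185
n=5,m=4: total = 185+20 = 205
n=5,m=5: total = 205+25 = 230
n=5,m=6: total = 230+30 = 260
n=5,m=7: total = 260+35 = 295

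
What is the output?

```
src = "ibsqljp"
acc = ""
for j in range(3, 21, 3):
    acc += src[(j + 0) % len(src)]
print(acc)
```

j=3: add src[3]='q' → 'q'
j=6: add src[6]='p' → 'qp'
j=9: add src[2]='s' → 'qps'
j=12: add src[5]='j' → 'qpsj'
j=15: add src[1]='b' → 'qpsjb'
j=18: add src[4]='l' → 'qpsjbl'

qpsjbl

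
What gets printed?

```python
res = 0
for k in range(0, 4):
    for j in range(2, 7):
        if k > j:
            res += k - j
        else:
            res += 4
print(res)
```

k=0,j=2: not 0>2, res = 0+4 = 4
k=0,j=3: not 0>3, res = 4+4 = 8
k=0,j=4: not 0>4, res = 8+4 = 12
k=0,j=5: not 0>5, res = 12+4 = 16
k=0,j=6: not 0>6, res = 16+4 = 20
k=1,j=2: not 1>2, res = 20+4 = 24
k=1,j=3: not 1>3, res = 24+4 = 28
k=1,j=4: not 1>4, res = 28+4 = 32
k=1,j=5: not 1>5, res = 32+4 = 36
k=1,j=6: not 1>6, res = 36+4 = 40
k=2,j=2: not 2>2, res = 40+4 = 44
k=2,j=3: not 2>3, res = 44+4 = 48
k=2,j=4: not 2>4, res = 48+4 = 52
k=2,j=5: not 2>5, res = 52+4 = 56
k=2,j=6: not 2>6, res = 56+4 = 60
k=3,j=2: 3>2, res = 60+1 = 61
k=3,j=3: not 3>3, res = 61+4 = 65
k=3,j=4: not 3>4, res = 65+4 = 69
k=3,j=5: not 3>5, res = 69+4 = 73
k=3,j=6: not 3>6, res = 73+4 = 77

77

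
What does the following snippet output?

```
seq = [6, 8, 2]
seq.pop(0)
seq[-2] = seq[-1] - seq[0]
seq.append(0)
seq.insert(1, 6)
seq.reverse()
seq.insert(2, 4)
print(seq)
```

pop(0) removes 6 → [8, 2]
seq[-2] = seq[-1]-seq[0] = 2-8 = -6 → [-6, 2]
append 0 → [-6, 2, 0]
insert 6 at 1 → [-6, 6, 2, 0]
reverse → [0, 2, 6, -6]
insert 4 at 2 → [0, 2, 4, 6, -6]

[0, 2, 4, 6, -6]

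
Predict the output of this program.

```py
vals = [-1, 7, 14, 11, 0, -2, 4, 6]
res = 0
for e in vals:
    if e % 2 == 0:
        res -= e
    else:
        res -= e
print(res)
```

-39

e=-1: not even, res = 0-(-1) = 1
e=7: not even, res = 1-7 = -6
e=14: even, res = (-6)-14 = -20
e=11: not even, res = (-20)-11 = -31
e=0: even, res = (-31)-0 = -31
e=-2: even, res = (-31)-(-2) = -29
e=4: even, res = (-29)-4 = -33
e=6: even, res = (-33)-6 = -39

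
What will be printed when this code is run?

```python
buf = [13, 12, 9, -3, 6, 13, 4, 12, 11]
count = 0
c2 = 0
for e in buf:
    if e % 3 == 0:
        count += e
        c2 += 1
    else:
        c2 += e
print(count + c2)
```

82

e=13: not %3==0; c2=13
e=12: %3==0, count = 0+12 = 12; c2=14
e=9: %3==0, count = 12+9 = 21; c2=15
e=-3: %3==0, count = 21+(-3) = 18; c2=16
e=6: %3==0, count = 18+6 = 24; c2=17
e=13: not %3==0; c2=30
e=4: not %3==0; c2=34
e=12: %3==0, count = 24+12 = 36; c2=35
e=11: not %3==0; c2=46
count+c2 = 36+46 = 82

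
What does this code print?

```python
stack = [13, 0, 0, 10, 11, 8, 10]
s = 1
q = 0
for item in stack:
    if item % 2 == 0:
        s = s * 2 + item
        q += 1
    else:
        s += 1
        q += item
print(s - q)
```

item=13: not even, s = 1+1 = 2; q=13
item=0: even, s = 2*2+0 = 4; q=14
item=0: even, s = 4*2+0 = 8; q=15
item=10: even, s = 8*2+10 = 26; q=16
item=11: not even, s = 26+1 = 27; q=27
item=8: even, s = 27*2+8 = 62; q=28
item=10: even, s = 62*2+10 = 134; q=29
s-q = 134-29 = 105

105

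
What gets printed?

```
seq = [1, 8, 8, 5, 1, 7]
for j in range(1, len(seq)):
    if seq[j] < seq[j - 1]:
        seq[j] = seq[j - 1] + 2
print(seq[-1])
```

14

j=1: 8>=1, unchanged → [1, 8, 8, 5, 1, 7]
j=2: 8>=8, unchanged → [1, 8, 8, 5, 1, 7]
j=3: 5<8, seq[3] = 8+2 = 10 → [1, 8, 8, 10, 1, 7]
j=4: 1<10, seq[4] = 10+2 = 12 → [1, 8, 8, 10, 12, 7]
j=5: 7<12, seq[5] = 12+2 = 14 → [1, 8, 8, 10, 12, 14]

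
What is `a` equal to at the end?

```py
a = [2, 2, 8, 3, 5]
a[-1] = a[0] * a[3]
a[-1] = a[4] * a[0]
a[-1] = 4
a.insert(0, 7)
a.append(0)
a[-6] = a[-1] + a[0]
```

a[-1] = a[0]*a[3] = 2*3 = 6 → [2, 2, 8, 3, 6]
a[-1] = a[4]*a[0] = 6*2 = 12 → [2, 2, 8, 3, 12]
a[-1] = 4 → [2, 2, 8, 3, 4]
insert 7 at 0 → [7, 2, 2, 8, 3, 4]
append 0 → [7, 2, 2, 8, 3, 4, 0]
a[-6] = a[-1]+a[0] = 0+7 = 7 → [7, 7, 2, 8, 3, 4, 0]

[7, 7, 2, 8, 3, 4, 0]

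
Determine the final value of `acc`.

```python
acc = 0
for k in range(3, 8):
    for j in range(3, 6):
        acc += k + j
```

k=3,j=3: acc = 0+6 = 6
k=3,j=4: acc = 6+7 = 13
k=3,j=5: acc = 13+8 = 21
k=4,j=3: acc = 21+7 = 28
k=4,j=4: acc = 28+8 = 36
k=4,j=5: acc = 36+9 = 45
k=5,j=3: acc = 45+8 = 53
k=5,j=4: acc = 53+9 = 62
k=5,j=5: acc = 62+10 = 72
k=6,j=3: acc = 72+9 = 81
k=6,j=4: acc = 81+10 = 91
k=6,j=5: acc = 91+11 = 102
k=7,j=3: acc = 102+10 = 112
k=7,j=4: acc = 112+11 = 123
k=7,j=5: acc = 123+12 = 135

135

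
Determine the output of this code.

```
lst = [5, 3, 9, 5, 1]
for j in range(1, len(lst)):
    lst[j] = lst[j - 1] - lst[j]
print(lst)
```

j=1: lst[1] = 5-3 = 2 → [5, 2, 9, 5, 1]
j=2: lst[2] = 2-9 = -7 → [5, 2, -7, 5, 1]
j=3: lst[3] = (-7)-5 = -12 → [5, 2, -7, -12, 1]
j=4: lst[4] = (-12)-1 = -13 → [5, 2, -7, -12, -13]

[5, 2, -7, -12, -13]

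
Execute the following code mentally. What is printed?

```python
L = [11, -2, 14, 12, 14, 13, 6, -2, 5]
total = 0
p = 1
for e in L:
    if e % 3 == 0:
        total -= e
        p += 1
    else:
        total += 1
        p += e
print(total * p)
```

e=11: not %3==0, total = 0+1 = 1; p=12
e=-2: not %3==0, total = 1+1 = 2; p=10
e=14: not %3==0, total = 2+1 = 3; p=24
e=12: %3==0, total = 3-12 = -9; p=25
e=14: not %3==0, total = (-9)+1 = -8; p=39
e=13: not %3==0, total = (-8)+1 = -7; p=52
e=6: %3==0, total = (-7)-6 = -13; p=53
e=-2: not %3==0, total = (-13)+1 = -12; p=51
e=5: not %3==0, total = (-12)+1 = -11; p=56
total*p = (-11)*56 = -616

-616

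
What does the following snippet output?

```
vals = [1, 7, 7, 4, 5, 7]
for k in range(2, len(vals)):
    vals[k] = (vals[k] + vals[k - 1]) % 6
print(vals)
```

[1, 7, 2, 0, 5, 0]

k=2: vals[2] = (7+7)%6 = 2 → [1, 7, 2, 4, 5, 7]
k=3: vals[3] = (4+2)%6 = 0 → [1, 7, 2, 0, 5, 7]
k=4: vals[4] = (5+0)%6 = 5 → [1, 7, 2, 0, 5, 7]
k=5: vals[5] = (7+5)%6 = 0 → [1, 7, 2, 0, 5, 0]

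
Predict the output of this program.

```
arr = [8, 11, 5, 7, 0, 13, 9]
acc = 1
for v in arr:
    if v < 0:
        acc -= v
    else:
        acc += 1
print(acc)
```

8

v=8: not <0, acc = 1+1 = 2
v=11: not <0, acc = 2+1 = 3
v=5: not <0, acc = 3+1 = 4
v=7: not <0, acc = 4+1 = 5
v=0: not <0, acc = 5+1 = 6
v=13: not <0, acc = 6+1 = 7
v=9: not <0, acc = 7+1 = 8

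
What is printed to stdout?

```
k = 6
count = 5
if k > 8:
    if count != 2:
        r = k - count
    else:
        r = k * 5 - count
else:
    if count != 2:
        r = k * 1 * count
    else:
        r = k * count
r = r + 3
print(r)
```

33

k=6, count=5
k > 8 is False; count != 2 is True
→ r = k * 1 * count = 30
r = 30+3 = 33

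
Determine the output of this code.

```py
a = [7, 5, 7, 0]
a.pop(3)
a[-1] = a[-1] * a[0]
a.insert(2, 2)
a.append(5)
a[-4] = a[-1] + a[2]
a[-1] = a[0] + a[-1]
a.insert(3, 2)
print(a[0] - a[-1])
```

-5

pop(3) removes 0 → [7, 5, 7]
a[-1] = a[-1]*a[0] = 7*7 = 49 → [7, 5, 49]
insert 2 at 2 → [7, 5, 2, 49]
append 5 → [7, 5, 2, 49, 5]
a[-4] = a[-1]+a[2] = 5+2 = 7 → [7, 7, 2, 49, 5]
a[-1] = a[0]+a[-1] = 7+5 = 12 → [7, 7, 2, 49, 12]
insert 2 at 3 → [7, 7, 2, 2, 49, 12]
a[0]-a[-1] = 7-12 = -5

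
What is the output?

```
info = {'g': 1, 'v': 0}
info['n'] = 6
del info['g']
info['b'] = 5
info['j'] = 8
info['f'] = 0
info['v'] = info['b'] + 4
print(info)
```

{'v': 9, 'n': 6, 'b': 5, 'j': 8, 'f': 0}

info['n'] = 6 → {'g': 1, 'v': 0, 'n': 6}
del 'g' → {'v': 0, 'n': 6}
info['b'] = 5 → {'v': 0, 'n': 6, 'b': 5}
info['j'] = 8 → {'v': 0, 'n': 6, 'b': 5, 'j': 8}
info['f'] = 0 → {'v': 0, 'n': 6, 'b': 5, 'j': 8, 'f': 0}
info['v'] = info['b']+4 = 9 → {'v': 9, 'n': 6, 'b': 5, 'j': 8, 'f': 0}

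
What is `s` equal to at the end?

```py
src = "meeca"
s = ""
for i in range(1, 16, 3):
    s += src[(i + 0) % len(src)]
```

'eaemc'

i=1: add src[1]='e' → 'e'
i=4: add src[4]='a' → 'ea'
i=7: add src[2]='e' → 'eae'
i=10: add src[0]='m' → 'eaem'
i=13: add src[3]='c' → 'eaemc'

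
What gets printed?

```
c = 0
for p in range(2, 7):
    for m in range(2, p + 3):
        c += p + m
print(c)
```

215

p=2,m=2: c = 0+4 = 4
p=2,m=3: c = 4+5 = 9
p=2,m=4: c = 9+6 = 15
p=3,m=2: c = 15+5 = 20
p=3,m=3: c = 20+6 = 26
p=3,m=4: c = 26+7 = 33
p=3,m=5: c = 33+8 = 41
p=4,m=2: c = 41+6 = 47
p=4,m=3: c = 47+7 = 54
p=4,m=4: c = 54+8 = 62
p=4,m=5: c = 62+9 = 71
p=4,m=6: c = 71+10 = 81
p=5,m=2: c = 81+7 = 88
p=5,m=3: c = 88+8 = 96
p=5,m=4: c = 96+9 = 105
p=5,m=5: c = 105+10 = 115
p=5,m=6: c = 115+11 = 126
p=5,m=7: c = 126+12 = 138
p=6,m=2: c = 138+8 = 146
p=6,m=3: c = 146+9 = 155
p=6,m=4: c = 155+10 = 165
p=6,m=5: c = 165+11 = 176
p=6,m=6: c = 176+12 = 188
p=6,m=7: c = 188+13 = 201
p=6,m=8: c = 201+14 = 215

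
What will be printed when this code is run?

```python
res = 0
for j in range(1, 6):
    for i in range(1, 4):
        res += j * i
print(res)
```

j=1,i=1: res = 0+1 = 1
j=1,i=2: res = 1+2 = 3
j=1,i=3: res = 3+3 = 6
j=2,i=1: res = 6+2 = 8
j=2,i=2: res = 8+4 = 12
j=2,i=3: res = 12+6 = 18
j=3,i=1: res = 18+3 = 21
j=3,i=2: res = 21+6 = 27
j=3,i=3: res = 27+9 = 36
j=4,i=1: res = 36+4 = 40
j=4,i=2: res = 40+8 = 48
j=4,i=3: res = 48+12 = 60
j=5,i=1: res = 60+5 = 65
j=5,i=2: res = 65+10 = 75
j=5,i=3: res = 75+15 = 90

90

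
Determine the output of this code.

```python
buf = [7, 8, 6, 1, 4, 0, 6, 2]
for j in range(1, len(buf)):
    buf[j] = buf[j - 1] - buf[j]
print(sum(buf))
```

-71

j=1: buf[1] = 7-8 = -1 → [7, -1, 6, 1, 4, 0, 6, 2]
j=2: buf[2] = (-1)-6 = -7 → [7, -1, -7, 1, 4, 0, 6, 2]
j=3: buf[3] = (-7)-1 = -8 → [7, -1, -7, -8, 4, 0, 6, 2]
j=4: buf[4] = (-8)-4 = -12 → [7, -1, -7, -8, -12, 0, 6, 2]
j=5: buf[5] = (-12)-0 = -12 → [7, -1, -7, -8, -12, -12, 6, 2]
j=6: buf[6] = (-12)-6 = -18 → [7, -1, -7, -8, -12, -12, -18, 2]
j=7: buf[7] = (-18)-2 = -20 → [7, -1, -7, -8, -12, -12, -18, -20]
sum = -71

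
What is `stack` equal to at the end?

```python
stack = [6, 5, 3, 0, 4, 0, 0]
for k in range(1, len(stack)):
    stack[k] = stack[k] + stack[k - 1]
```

[6, 11, 14, 14, 18, 18, 18]

k=1: stack[1] = 5+6 = 11 → [6, 11, 3, 0, 4, 0, 0]
k=2: stack[2] = 3+11 = 14 → [6, 11, 14, 0, 4, 0, 0]
k=3: stack[3] = 0+14 = 14 → [6, 11, 14, 14, 4, 0, 0]
k=4: stack[4] = 4+14 = 18 → [6, 11, 14, 14, 18, 0, 0]
k=5: stack[5] = 0+18 = 18 → [6, 11, 14, 14, 18, 18, 0]
k=6: stack[6] = 0+18 = 18 → [6, 11, 14, 14, 18, 18, 18]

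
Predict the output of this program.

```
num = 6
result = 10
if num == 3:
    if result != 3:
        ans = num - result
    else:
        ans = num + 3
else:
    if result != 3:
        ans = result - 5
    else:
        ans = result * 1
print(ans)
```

5

num=6, result=10
num == 3 is False; result != 3 is True
→ ans = result - 5 = 5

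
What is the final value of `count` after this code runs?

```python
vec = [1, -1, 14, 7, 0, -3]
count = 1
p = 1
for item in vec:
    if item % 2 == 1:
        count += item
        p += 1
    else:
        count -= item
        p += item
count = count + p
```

item=1: odd, count = 1+1 = 2; p=2
item=-1: odd, count = 2+(-1) = 1; p=3
item=14: not odd, count = 1-14 = -13; p=17
item=7: odd, count = (-13)+7 = -6; p=18
item=0: not odd, count = (-6)-0 = -6; p=18
item=-3: odd, count = (-6)+(-3) = -9; p=19
count+p = (-9)+19 = 10

10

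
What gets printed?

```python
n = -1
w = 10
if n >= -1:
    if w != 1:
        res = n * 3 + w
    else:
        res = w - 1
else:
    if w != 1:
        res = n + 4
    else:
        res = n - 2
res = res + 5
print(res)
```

n=-1, w=10
n >= -1 is True; w != 1 is True
→ res = n * 3 + w = 7
res = 7+5 = 12

12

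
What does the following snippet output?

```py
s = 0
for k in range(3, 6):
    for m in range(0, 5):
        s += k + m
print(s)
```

k=3,m=0: s = 0+3 = 3
k=3,m=1: s = 3+4 = 7
k=3,m=2: s = 7+5 = 12
k=3,m=3: s = 12+6 = 18
k=3,m=4: s = 18+7 = 25
k=4,m=0: s = 25+4 = 29
k=4,m=1: s = 29+5 = 34
k=4,m=2: s = 34+6 = 40
k=4,m=3: s = 40+7 = 47
k=4,m=4: s = 47+8 = 55
k=5,m=0: s = 55+5 = 60
k=5,m=1: s = 60+6 = 66
k=5,m=2: s = 66+7 = 73
k=5,m=3: s = 73+8 = 81
k=5,m=4: s = 81+9 = 90

90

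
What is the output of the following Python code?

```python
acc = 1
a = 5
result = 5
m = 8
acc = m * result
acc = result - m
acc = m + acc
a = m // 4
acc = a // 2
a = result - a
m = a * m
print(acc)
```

1

acc = 8*5 = 40
acc = 5-8 = -3
acc = 8+(-3) = 5
a = 8//4 = 2
acc = 2//2 = 1
a = 5-2 = 3
m = 3*8 = 24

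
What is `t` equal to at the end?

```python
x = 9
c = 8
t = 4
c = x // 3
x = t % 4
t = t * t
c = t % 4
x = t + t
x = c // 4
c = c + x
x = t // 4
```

16

c = 9//3 = 3
x = 4%4 = 0
t = 4*4 = 16
c = 16%4 = 0
x = 16+16 = 32
x = 0//4 = 0
c = 0+0 = 0
x = 16//4 = 4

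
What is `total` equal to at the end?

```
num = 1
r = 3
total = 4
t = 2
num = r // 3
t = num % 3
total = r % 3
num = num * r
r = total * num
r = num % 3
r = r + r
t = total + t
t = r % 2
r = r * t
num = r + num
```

num = 3//3 = 1
t = 1%3 = 1
total = 3%3 = 0
num = 1*3 = 3
r = 0*3 = 0
r = 3%3 = 0
r = 0+0 = 0
t = 0+1 = 1
t = 0%2 = 0
r = 0*0 = 0
num = 0+3 = 3

0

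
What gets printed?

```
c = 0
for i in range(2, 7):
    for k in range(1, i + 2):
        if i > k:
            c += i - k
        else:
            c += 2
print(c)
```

i=2,k=1: 2>1, c = 0+1 = 1
i=2,k=2: not 2>2, c = 1+2 = 3
i=2,k=3: not 2>3, c = 3+2 = 5
i=3,k=1: 3>1, c = 5+2 = 7
i=3,k=2: 3>2, c = 7+1 = 8
i=3,k=3: not 3>3, c = 8+2 = 10
i=3,k=4: not 3>4, c = 10+2 = 12
i=4,k=1: 4>1, c = 12+3 = 15
i=4,k=2: 4>2, c = 15+2 = 17
i=4,k=3: 4>3, c = 17+1 = 18
i=4,k=4: not 4>4, c = 18+2 = 20
i=4,k=5: not 4>5, c = 20+2 = 22
i=5,k=1: 5>1, c = 22+4 = 26
i=5,k=2: 5>2, c = 26+3 = 29
i=5,k=3: 5>3, c = 29+2 = 31
i=5,k=4: 5>4, c = 31+1 = 32
i=5,k=5: not 5>5, c = 32+2 = 34
i=5,k=6: not 5>6, c = 34+2 = 36
i=6,k=1: 6>1, c = 36+5 = 41
i=6,k=2: 6>2, c = 41+4 = 45
i=6,k=3: 6>3, c = 45+3 = 48
i=6,k=4: 6>4, c = 48+2 = 50
i=6,k=5: 6>5, c = 50+1 = 51
i=6,k=6: not 6>6, c = 51+2 = 53
i=6,k=7: not 6>7, c = 53+2 = 55

55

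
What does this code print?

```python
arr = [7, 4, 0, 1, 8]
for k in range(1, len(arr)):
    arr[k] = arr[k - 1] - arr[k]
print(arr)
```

[7, 3, 3, 2, -6]

k=1: arr[1] = 7-4 = 3 → [7, 3, 0, 1, 8]
k=2: arr[2] = 3-0 = 3 → [7, 3, 3, 1, 8]
k=3: arr[3] = 3-1 = 2 → [7, 3, 3, 2, 8]
k=4: arr[4] = 2-8 = -6 → [7, 3, 3, 2, -6]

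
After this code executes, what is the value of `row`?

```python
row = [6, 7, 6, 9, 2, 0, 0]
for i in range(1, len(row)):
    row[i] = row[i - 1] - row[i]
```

i=1: row[1] = 6-7 = -1 → [6, -1, 6, 9, 2, 0, 0]
i=2: row[2] = (-1)-6 = -7 → [6, -1, -7, 9, 2, 0, 0]
i=3: row[3] = (-7)-9 = -16 → [6, -1, -7, -16, 2, 0, 0]
i=4: row[4] = (-16)-2 = -18 → [6, -1, -7, -16, -18, 0, 0]
i=5: row[5] = (-18)-0 = -18 → [6, -1, -7, -16, -18, -18, 0]
i=6: row[6] = (-18)-0 = -18 → [6, -1, -7, -16, -18, -18, -18]

[6, -1, -7, -16, -18, -18, -18]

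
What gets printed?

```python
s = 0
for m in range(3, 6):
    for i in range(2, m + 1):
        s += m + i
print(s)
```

66

m=3,i=2: s = 0+5 = 5
m=3,i=3: s = 5+6 = 11
m=4,i=2: s = 11+6 = 17
m=4,i=3: s = 17+7 = 24
m=4,i=4: s = 24+8 = 32
m=5,i=2: s = 32+7 = 39
m=5,i=3: s = 39+8 = 47
m=5,i=4: s = 47+9 = 56
m=5,i=5: s = 56+10 = 66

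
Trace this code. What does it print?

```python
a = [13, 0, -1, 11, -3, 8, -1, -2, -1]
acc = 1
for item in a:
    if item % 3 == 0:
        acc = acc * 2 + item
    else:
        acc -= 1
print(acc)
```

item=13: not %3==0, acc = 1-1 = 0
item=0: %3==0, acc = 0*2+0 = 0
item=-1: not %3==0, acc = 0-1 = -1
item=11: not %3==0, acc = (-1)-1 = -2
item=-3: %3==0, acc = (-2)*2+(-3) = -7
item=8: not %3==0, acc = (-7)-1 = -8
item=-1: not %3==0, acc = (-8)-1 = -9
item=-2: not %3==0, acc = (-9)-1 = -10
item=-1: not %3==0, acc = (-10)-1 = -11

-11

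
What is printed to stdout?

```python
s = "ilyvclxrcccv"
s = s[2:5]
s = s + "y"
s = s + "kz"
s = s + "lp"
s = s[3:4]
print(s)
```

y

slice [2:5] → 'yvc'
+ 'y' → 'yvcy'
+ 'kz' → 'yvcykz'
+ 'lp' → 'yvcykzlp'
slice [3:4] → 'y'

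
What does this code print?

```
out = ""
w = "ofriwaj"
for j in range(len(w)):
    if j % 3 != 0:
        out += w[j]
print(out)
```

frwa

j=0: skip
j=1: add 'f' → 'f'
j=2: add 'r' → 'fr'
j=3: skip
j=4: add 'w' → 'frw'
j=5: add 'a' → 'frwa'
j=6: skip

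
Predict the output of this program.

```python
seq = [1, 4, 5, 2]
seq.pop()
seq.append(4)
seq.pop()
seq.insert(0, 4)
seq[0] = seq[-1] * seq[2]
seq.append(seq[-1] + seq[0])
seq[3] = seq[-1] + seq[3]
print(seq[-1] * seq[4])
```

625

pop() removes 2 → [1, 4, 5]
append 4 → [1, 4, 5, 4]
pop() removes 4 → [1, 4, 5]
insert 4 at 0 → [4, 1, 4, 5]
seq[0] = seq[-1]*seq[2] = 5*4 = 20 → [20, 1, 4, 5]
append seq[-1]+seq[0] = 5+20 = 25 → [20, 1, 4, 5, 25]
seq[3] = seq[-1]+seq[3] = 25+5 = 30 → [20, 1, 4, 30, 25]
seq[-1]*seq[4] = 25*25 = 625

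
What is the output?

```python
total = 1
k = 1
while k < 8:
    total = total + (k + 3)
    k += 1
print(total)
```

k=1: total = 1+4 = 5
k=2: total = 5+5 = 10
k=3: total = 10+6 = 16
k=4: total = 16+7 = 23
k=5: total = 23+8 = 31
k=6: total = 31+9 = 40
k=7: total = 40+10 = 50

50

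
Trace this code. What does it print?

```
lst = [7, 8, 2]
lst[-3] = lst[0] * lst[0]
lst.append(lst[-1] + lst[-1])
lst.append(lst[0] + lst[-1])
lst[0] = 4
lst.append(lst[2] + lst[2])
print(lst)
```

lst[-3] = lst[0]*lst[0] = 7*7 = 49 → [49, 8, 2]
append lst[-1]+lst[-1] = 2+2 = 4 → [49, 8, 2, 4]
append lst[0]+lst[-1] = 49+4 = 53 → [49, 8, 2, 4, 53]
lst[0] = 4 → [4, 8, 2, 4, 53]
append lst[2]+lst[2] = 2+2 = 4 → [4, 8, 2, 4, 53, 4]

[4, 8, 2, 4, 53, 4]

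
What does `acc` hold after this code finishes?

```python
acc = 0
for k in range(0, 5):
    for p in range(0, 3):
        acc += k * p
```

k=0,p=0: acc = 0+0 = 0
k=0,p=1: acc = 0+0 = 0
k=0,p=2: acc = 0+0 = 0
k=1,p=0: acc = 0+0 = 0
k=1,p=1: acc = 0+1 = 1
k=1,p=2: acc = 1+2 = 3
k=2,p=0: acc = 3+0 = 3
k=2,p=1: acc = 3+2 = 5
k=2,p=2: acc = 5+4 = 9
k=3,p=0: acc = 9+0 = 9
k=3,p=1: acc = 9+3 = 12
k=3,p=2: acc = 12+6 = 18
k=4,p=0: acc = 18+0 = 18
k=4,p=1: acc = 18+4 = 22
k=4,p=2: acc = 22+8 = 30

30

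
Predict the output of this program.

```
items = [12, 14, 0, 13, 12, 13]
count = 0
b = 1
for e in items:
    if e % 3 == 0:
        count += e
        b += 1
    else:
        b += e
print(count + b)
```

68

e=12: %3==0, count = 0+12 = 12; b=2
e=14: not %3==0; b=16
e=0: %3==0, count = 12+0 = 12; b=17
e=13: not %3==0; b=30
e=12: %3==0, count = 12+12 = 24; b=31
e=13: not %3==0; b=44
count+b = 24+44 = 68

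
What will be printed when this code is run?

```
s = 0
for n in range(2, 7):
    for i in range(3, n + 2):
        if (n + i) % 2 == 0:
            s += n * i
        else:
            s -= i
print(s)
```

n=2,i=3: odd sum, s = 0-3 = -3
n=3,i=3: even sum, s = (-3)+9 = 6
n=3,i=4: odd sum, s = 6-4 = 2
n=4,i=3: odd sum, s = 2-3 = -1
n=4,i=4: even sum, s = (-1)+16 = 15
n=4,i=5: odd sum, s = 15-5 = 10
n=5,i=3: even sum, s = 10+15 = 25
n=5,i=4: odd sum, s = 25-4 = 21
n=5,i=5: even sum, s = 21+25 = 46
n=5,i=6: odd sum, s = 46-6 = 40
n=6,i=3: odd sum, s = 40-3 = 37
n=6,i=4: even sum, s = 37+24 = 61
n=6,i=5: odd sum, s = 61-5 = 56
n=6,i=6: even sum, s = 56+36 = 92
n=6,i=7: odd sum, s = 92-7 = 85

85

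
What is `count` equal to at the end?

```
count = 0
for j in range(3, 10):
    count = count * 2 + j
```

j=3: count = 0*2+3 = 3
j=4: count = 3*2+4 = 10
j=5: count = 10*2+5 = 25
j=6: count = 25*2+6 = 56
j=7: count = 56*2+7 = 119
j=8: count = 119*2+8 = 246
j=9: count = 246*2+9 = 501

501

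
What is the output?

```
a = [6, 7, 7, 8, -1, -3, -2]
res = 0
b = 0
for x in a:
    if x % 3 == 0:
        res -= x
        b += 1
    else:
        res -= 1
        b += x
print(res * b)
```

x=6: %3==0, res = 0-6 = -6; b=1
x=7: not %3==0, res = (-6)-1 = -7; b=8
x=7: not %3==0, res = (-7)-1 = -8; b=15
x=8: not %3==0, res = (-8)-1 = -9; b=23
x=-1: not %3==0, res = (-9)-1 = -10; b=22
x=-3: %3==0, res = (-10)-(-3) = -7; b=23
x=-2: not %3==0, res = (-7)-1 = -8; b=21
res*b = (-8)*21 = -168

-168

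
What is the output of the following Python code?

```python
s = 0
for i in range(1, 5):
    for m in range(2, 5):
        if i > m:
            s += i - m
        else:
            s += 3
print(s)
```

31

i=1,m=2: not 1>2, s = 0+3 = 3
i=1,m=3: not 1>3, s = 3+3 = 6
i=1,m=4: not 1>4, s = 6+3 = 9
i=2,m=2: not 2>2, s = 9+3 = 12
i=2,m=3: not 2>3, s = 12+3 = 15
i=2,m=4: not 2>4, s = 15+3 = 18
i=3,m=2: 3>2, s = 18+1 = 19
i=3,m=3: not 3>3, s = 19+3 = 22
i=3,m=4: not 3>4, s = 22+3 = 25
i=4,m=2: 4>2, s = 25+2 = 27
i=4,m=3: 4>3, s = 27+1 = 28
i=4,m=4: not 4>4, s = 28+3 = 31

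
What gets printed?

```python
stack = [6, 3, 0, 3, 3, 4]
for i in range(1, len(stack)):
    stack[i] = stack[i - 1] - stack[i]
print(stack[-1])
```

-7

i=1: stack[1] = 6-3 = 3 → [6, 3, 0, 3, 3, 4]
i=2: stack[2] = 3-0 = 3 → [6, 3, 3, 3, 3, 4]
i=3: stack[3] = 3-3 = 0 → [6, 3, 3, 0, 3, 4]
i=4: stack[4] = 0-3 = -3 → [6, 3, 3, 0, -3, 4]
i=5: stack[5] = (-3)-4 = -7 → [6, 3, 3, 0, -3, -7]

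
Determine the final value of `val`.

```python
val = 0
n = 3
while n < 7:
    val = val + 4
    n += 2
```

n=3: val = 0+4 = 4
n=5: val = 4+4 = 8

8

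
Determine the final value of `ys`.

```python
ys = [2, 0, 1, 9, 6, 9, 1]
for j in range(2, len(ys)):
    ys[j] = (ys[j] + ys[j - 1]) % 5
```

j=2: ys[2] = (1+0)%5 = 1 → [2, 0, 1, 9, 6, 9, 1]
j=3: ys[3] = (9+1)%5 = 0 → [2, 0, 1, 0, 6, 9, 1]
j=4: ys[4] = (6+0)%5 = 1 → [2, 0, 1, 0, 1, 9, 1]
j=5: ys[5] = (9+1)%5 = 0 → [2, 0, 1, 0, 1, 0, 1]
j=6: ys[6] = (1+0)%5 = 1 → [2, 0, 1, 0, 1, 0, 1]

[2, 0, 1, 0, 1, 0, 1]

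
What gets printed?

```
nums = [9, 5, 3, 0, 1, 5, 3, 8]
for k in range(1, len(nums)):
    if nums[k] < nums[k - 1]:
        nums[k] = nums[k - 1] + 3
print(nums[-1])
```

30

k=1: 5<9, nums[1] = 9+3 = 12 → [9, 12, 3, 0, 1, 5, 3, 8]
k=2: 3<12, nums[2] = 12+3 = 15 → [9, 12, 15, 0, 1, 5, 3, 8]
k=3: 0<15, nums[3] = 15+3 = 18 → [9, 12, 15, 18, 1, 5, 3, 8]
k=4: 1<18, nums[4] = 18+3 = 21 → [9, 12, 15, 18, 21, 5, 3, 8]
k=5: 5<21, nums[5] = 21+3 = 24 → [9, 12, 15, 18, 21, 24, 3, 8]
k=6: 3<24, nums[6] = 24+3 = 27 → [9, 12, 15, 18, 21, 24, 27, 8]
k=7: 8<27, nums[7] = 27+3 = 30 → [9, 12, 15, 18, 21, 24, 27, 30]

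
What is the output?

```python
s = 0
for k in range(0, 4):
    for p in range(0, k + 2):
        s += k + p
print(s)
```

46

k=0,p=0: s = 0+0 = 0
k=0,p=1: s = 0+1 = 1
k=1,p=0: s = 1+1 = 2
k=1,p=1: s = 2+2 = 4
k=1,p=2: s = 4+3 = 7
k=2,p=0: s = 7+2 = 9
k=2,p=1: s = 9+3 = 12
k=2,p=2: s = 12+4 = 16
k=2,p=3: s = 16+5 = 21
k=3,p=0: s = 21+3 = 24
k=3,p=1: s = 24+4 = 28
k=3,p=2: s = 28+5 = 33
k=3,p=3: s = 33+6 = 39
k=3,p=4: s = 39+7 = 46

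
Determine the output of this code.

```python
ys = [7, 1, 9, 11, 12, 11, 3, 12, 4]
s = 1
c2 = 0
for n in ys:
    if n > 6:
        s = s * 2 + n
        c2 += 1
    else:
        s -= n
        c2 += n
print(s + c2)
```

n=7: >6, s = 1*2+7 = 9; c2=1
n=1: not >6, s = 9-1 = 8; c2=2
n=9: >6, s = 8*2+9 = 25; c2=3
n=11: >6, s = 25*2+11 = 61; c2=4
n=12: >6, s = 61*2+12 = 134; c2=5
n=11: >6, s = 134*2+11 = 279; c2=6
n=3: not >6, s = 279-3 = 276; c2=9
n=12: >6, s = 276*2+12 = 564; c2=10
n=4: not >6, s = 564-4 = 560; c2=14
s+c2 = 560+14 = 574

574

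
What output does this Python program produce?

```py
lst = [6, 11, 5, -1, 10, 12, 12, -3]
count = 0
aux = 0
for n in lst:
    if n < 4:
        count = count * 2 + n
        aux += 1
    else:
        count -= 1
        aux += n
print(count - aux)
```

-81

n=6: not <4, count = 0-1 = -1; aux=6
n=11: not <4, count = (-1)-1 = -2; aux=17
n=5: not <4, count = (-2)-1 = -3; aux=22
n=-1: <4, count = (-3)*2+(-1) = -7; aux=23
n=10: not <4, count = (-7)-1 = -8; aux=33
n=12: not <4, count = (-8)-1 = -9; aux=45
n=12: not <4, count = (-9)-1 = -10; aux=57
n=-3: <4, count = (-10)*2+(-3) = -23; aux=58
count-aux = (-23)-58 = -81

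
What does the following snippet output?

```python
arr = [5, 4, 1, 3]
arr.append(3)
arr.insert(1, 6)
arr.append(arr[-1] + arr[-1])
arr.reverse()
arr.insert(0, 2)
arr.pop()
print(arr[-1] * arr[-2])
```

24

append 3 → [5, 4, 1, 3, 3]
insert 6 at 1 → [5, 6, 4, 1, 3, 3]
append arr[-1]+arr[-1] = 3+3 = 6 → [5, 6, 4, 1, 3, 3, 6]
reverse → [6, 3, 3, 1, 4, 6, 5]
insert 2 at 0 → [2, 6, 3, 3, 1, 4, 6, 5]
pop() removes 5 → [2, 6, 3, 3, 1, 4, 6]
arr[-1]*arr[-2] = 6*4 = 24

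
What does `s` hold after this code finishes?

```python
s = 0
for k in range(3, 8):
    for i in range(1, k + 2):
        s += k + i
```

270

k=3,i=1: s = 0+4 = 4
k=3,i=2: s = 4+5 = 9
k=3,i=3: s = 9+6 = 15
k=3,i=4: s = 15+7 = 22
k=4,i=1: s = 22+5 = 27
k=4,i=2: s = 27+6 = 33
k=4,i=3: s = 33+7 = 40
k=4,i=4: s = 40+8 = 48
k=4,i=5: s = 48+9 = 57
k=5,i=1: s = 57+6 = 63
k=5,i=2: s = 63+7 = 70
k=5,i=3: s = 70+8 = 78
k=5,i=4: s = 78+9 = 87
k=5,i=5: s = 87+10 = 97
k=5,i=6: s = 97+11 = 108
k=6,i=1: s = 108+7 = 115
k=6,i=2: s = 115+8 = 123
k=6,i=3: s = 123+9 = 132
k=6,i=4: s = 132+10 = 142
k=6,i=5: s = 142+11 = 153
k=6,i=6: s = 153+12 = 165
k=6,i=7: s = 165+13 = 178
k=7,i=1: s = 178+8 = 186
k=7,i=2: s = 186+9 = 195
k=7,i=3: s = 195+10 = 205
k=7,i=4: s = 205+11 = 216
k=7,i=5: s = 216+12 = 228
k=7,i=6: s = 228+13 = 241
k=7,i=7: s = 241+14 = 255
k=7,i=8: s = 255+15 = 270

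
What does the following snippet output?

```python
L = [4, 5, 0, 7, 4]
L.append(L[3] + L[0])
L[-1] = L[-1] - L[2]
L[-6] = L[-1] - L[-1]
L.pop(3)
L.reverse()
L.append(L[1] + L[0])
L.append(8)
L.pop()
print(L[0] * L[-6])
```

121

append L[3]+L[0] = 7+4 = 11 → [4, 5, 0, 7, 4, 11]
L[-1] = L[-1]-L[2] = 11-0 = 11 → [4, 5, 0, 7, 4, 11]
L[-6] = L[-1]-L[-1] = 11-11 = 0 → [0, 5, 0, 7, 4, 11]
pop(3) removes 7 → [0, 5, 0, 4, 11]
reverse → [11, 4, 0, 5, 0]
append L[1]+L[0] = 4+11 = 15 → [11, 4, 0, 5, 0, 15]
append 8 → [11, 4, 0, 5, 0, 15, 8]
pop() removes 8 → [11, 4, 0, 5, 0, 15]
L[0]*L[-6] = 11*11 = 121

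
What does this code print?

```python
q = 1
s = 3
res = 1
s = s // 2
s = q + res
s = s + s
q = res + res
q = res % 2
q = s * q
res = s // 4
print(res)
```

s = 3//2 = 1
s = 1+1 = 2
s = 2+2 = 4
q = 1+1 = 2
q = 1%2 = 1
q = 4*1 = 4
res = 4//4 = 1

1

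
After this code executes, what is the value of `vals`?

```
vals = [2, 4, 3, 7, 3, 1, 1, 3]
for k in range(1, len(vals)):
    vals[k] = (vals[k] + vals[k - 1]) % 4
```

k=1: vals[1] = (4+2)%4 = 2 → [2, 2, 3, 7, 3, 1, 1, 3]
k=2: vals[2] = (3+2)%4 = 1 → [2, 2, 1, 7, 3, 1, 1, 3]
k=3: vals[3] = (7+1)%4 = 0 → [2, 2, 1, 0, 3, 1, 1, 3]
k=4: vals[4] = (3+0)%4 = 3 → [2, 2, 1, 0, 3, 1, 1, 3]
k=5: vals[5] = (1+3)%4 = 0 → [2, 2, 1, 0, 3, 0, 1, 3]
k=6: vals[6] = (1+0)%4 = 1 → [2, 2, 1, 0, 3, 0, 1, 3]
k=7: vals[7] = (3+1)%4 = 0 → [2, 2, 1, 0, 3, 0, 1, 0]

[2, 2, 1, 0, 3, 0, 1, 0]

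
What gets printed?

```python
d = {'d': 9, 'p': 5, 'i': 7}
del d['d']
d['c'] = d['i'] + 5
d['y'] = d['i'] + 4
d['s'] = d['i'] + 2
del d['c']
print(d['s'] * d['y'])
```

del 'd' → {'p': 5, 'i': 7}
d['c'] = d['i']+5 = 12 → {'p': 5, 'i': 7, 'c': 12}
d['y'] = d['i']+4 = 11 → {'p': 5, 'i': 7, 'c': 12, 'y': 11}
d['s'] = d['i']+2 = 9 → {'p': 5, 'i': 7, 'c': 12, 'y': 11, 's': 9}
del 'c' → {'p': 5, 'i': 7, 'y': 11, 's': 9}
d['s']*d['y'] = 9*11 = 99

99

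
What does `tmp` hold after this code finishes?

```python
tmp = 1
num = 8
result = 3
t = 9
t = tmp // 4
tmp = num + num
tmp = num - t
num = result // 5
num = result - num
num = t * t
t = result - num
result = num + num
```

t = 1//4 = 0
tmp = 8+8 = 16
tmp = 8-0 = 8
num = 3//5 = 0
num = 3-0 = 3
num = 0*0 = 0
t = 3-0 = 3
result = 0+0 = 0

8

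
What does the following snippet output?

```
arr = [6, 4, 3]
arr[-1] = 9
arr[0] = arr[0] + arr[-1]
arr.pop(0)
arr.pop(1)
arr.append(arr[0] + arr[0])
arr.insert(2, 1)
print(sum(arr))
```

arr[-1] = 9 → [6, 4, 9]
arr[0] = arr[0]+arr[-1] = 6+9 = 15 → [15, 4, 9]
pop(0) removes 15 → [4, 9]
pop(1) removes 9 → [4]
append arr[0]+arr[0] = 4+4 = 8 → [4, 8]
insert 1 at 2 → [4, 8, 1]
sum = 13

13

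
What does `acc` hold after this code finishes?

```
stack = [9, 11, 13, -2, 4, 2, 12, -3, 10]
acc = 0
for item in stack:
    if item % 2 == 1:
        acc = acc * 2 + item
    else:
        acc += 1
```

148

item=9: odd, acc = 0*2+9 = 9
item=11: odd, acc = 9*2+11 = 29
item=13: odd, acc = 29*2+13 = 71
item=-2: not odd, acc = 71+1 = 72
item=4: not odd, acc = 72+1 = 73
item=2: not odd, acc = 73+1 = 74
item=12: not odd, acc = 74+1 = 75
item=-3: odd, acc = 75*2+(-3) = 147
item=10: not odd, acc = 147+1 = 148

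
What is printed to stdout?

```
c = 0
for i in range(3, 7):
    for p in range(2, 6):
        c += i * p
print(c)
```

i=3,p=2: c = 0+6 = 6
i=3,p=3: c = 6+9 = 15
i=3,p=4: c = 15+12 = 27
i=3,p=5: c = 27+15 = 42
i=4,p=2: c = 42+8 = 50
i=4,p=3: c = 50+12 = 62
i=4,p=4: c = 62+16 = 78
i=4,p=5: c = 78+20 = 98
i=5,p=2: c = 98+10 = 108
i=5,p=3: c = 108+15 = 123
i=5,p=4: c = 123+20 = 143
i=5,p=5: c = 143+25 = 168
i=6,p=2: c = 168+12 = 180
i=6,p=3: c = 180+18 = 198
i=6,p=4: c = 198+24 = 222
i=6,p=5: c = 222+30 = 252

252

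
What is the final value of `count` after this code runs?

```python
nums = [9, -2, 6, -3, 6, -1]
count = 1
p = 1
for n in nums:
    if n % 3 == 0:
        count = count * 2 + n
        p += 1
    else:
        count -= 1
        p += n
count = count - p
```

101

n=9: %3==0, count = 1*2+9 = 11; p=2
n=-2: not %3==0, count = 11-1 = 10; p=0
n=6: %3==0, count = 10*2+6 = 26; p=1
n=-3: %3==0, count = 26*2+(-3) = 49; p=2
n=6: %3==0, count = 49*2+6 = 104; p=3
n=-1: not %3==0, count = 104-1 = 103; p=2
count-p = 103-2 = 101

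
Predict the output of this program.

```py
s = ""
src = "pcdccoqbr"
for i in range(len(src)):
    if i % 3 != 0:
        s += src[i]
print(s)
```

i=0: skip
i=1: add 'c' → 'c'
i=2: add 'd' → 'cd'
i=3: skip
i=4: add 'c' → 'cdc'
i=5: add 'o' → 'cdco'
i=6: skip
i=7: add 'b' → 'cdcob'
i=8: add 'r' → 'cdcobr'

cdcobr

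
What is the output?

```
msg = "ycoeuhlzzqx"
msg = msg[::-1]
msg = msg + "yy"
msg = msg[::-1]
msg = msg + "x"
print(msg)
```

yyycoeuhlzzqxx

reverse → 'xqzzlhueocy'
+ 'yy' → 'xqzzlhueocyyy'
reverse → 'yyycoeuhlzzqx'
+ 'x' → 'yyycoeuhlzzqxx'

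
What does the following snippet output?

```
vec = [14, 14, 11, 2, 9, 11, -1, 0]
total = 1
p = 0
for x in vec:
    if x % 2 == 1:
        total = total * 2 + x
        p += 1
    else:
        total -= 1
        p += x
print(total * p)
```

4080

x=14: not odd, total = 1-1 = 0; p=14
x=14: not odd, total = 0-1 = -1; p=28
x=11: odd, total = (-1)*2+11 = 9; p=29
x=2: not odd, total = 9-1 = 8; p=31
x=9: odd, total = 8*2+9 = 25; p=32
x=11: odd, total = 25*2+11 = 61; p=33
x=-1: odd, total = 61*2+(-1) = 121; p=34
x=0: not odd, total = 121-1 = 120; p=34
total*p = 120*34 = 4080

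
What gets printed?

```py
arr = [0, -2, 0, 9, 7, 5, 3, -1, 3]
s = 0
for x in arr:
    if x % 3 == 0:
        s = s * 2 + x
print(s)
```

x=0: %3==0, s = 0*2+0 = 0
x=-2: not %3==0
x=0: %3==0, s = 0*2+0 = 0
x=9: %3==0, s = 0*2+9 = 9
x=7: not %3==0
x=5: not %3==0
x=3: %3==0, s = 9*2+3 = 21
x=-1: not %3==0
x=3: %3==0, s = 21*2+3 = 45

45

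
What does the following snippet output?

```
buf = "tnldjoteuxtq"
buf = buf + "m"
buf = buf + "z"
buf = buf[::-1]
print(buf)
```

zmqtxuetojdlnt

+ 'm' → 'tnldjoteuxtqm'
+ 'z' → 'tnldjoteuxtqmz'
reverse → 'zmqtxuetojdlnt'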